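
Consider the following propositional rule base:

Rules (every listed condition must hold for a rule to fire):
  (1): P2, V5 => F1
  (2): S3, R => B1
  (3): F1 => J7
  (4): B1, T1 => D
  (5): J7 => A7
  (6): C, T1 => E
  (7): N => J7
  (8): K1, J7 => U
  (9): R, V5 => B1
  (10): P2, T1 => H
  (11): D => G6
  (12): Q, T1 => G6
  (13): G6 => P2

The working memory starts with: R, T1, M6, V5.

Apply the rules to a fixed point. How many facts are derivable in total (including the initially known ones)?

12

Round 1 fires (9), giving B1.
Round 2 fires (4), giving D.
Round 3 fires (11), giving G6.
Round 4 fires (13), giving P2.
Round 5 fires (1), (10), giving F1, H.
Round 6 fires (3), giving J7.
Round 7 fires (5), giving A7.
Closure: {A7, B1, D, F1, G6, H, J7, M6, P2, R, T1, V5} — 12 facts.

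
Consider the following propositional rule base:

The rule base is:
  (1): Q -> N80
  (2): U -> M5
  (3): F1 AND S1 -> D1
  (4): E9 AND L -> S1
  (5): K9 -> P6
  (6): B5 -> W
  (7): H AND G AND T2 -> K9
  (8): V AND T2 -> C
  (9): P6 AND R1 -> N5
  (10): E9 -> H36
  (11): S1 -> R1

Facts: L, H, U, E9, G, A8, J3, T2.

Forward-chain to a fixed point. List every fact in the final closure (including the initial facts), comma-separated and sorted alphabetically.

A8, E9, G, H, H36, J3, K9, L, M5, N5, P6, R1, S1, T2, U

Round 1: (2) [U -> M5]; (4) [E9 AND L -> S1]; (7) [H AND G AND T2 -> K9]; (10) [E9 -> H36]. New: M5, S1, K9, H36.
Round 2: (5) [K9 -> P6]; (11) [S1 -> R1]. New: P6, R1.
Round 3: (9) [P6 AND R1 -> N5]. New: N5.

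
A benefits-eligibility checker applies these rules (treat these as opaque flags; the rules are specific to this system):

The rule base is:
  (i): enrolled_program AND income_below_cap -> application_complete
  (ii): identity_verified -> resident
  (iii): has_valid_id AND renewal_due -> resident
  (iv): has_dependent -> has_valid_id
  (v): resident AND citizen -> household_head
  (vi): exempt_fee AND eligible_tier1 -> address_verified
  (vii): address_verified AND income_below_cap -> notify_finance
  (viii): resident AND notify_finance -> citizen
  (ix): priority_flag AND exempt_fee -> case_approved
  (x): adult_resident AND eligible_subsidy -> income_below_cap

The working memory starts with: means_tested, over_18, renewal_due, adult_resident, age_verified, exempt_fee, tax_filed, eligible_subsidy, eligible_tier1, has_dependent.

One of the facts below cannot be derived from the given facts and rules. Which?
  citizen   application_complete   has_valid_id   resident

Round 1 fires (iv), (vi), (x), giving has_valid_id, address_verified, income_below_cap.
Round 2 fires (iii), (vii), giving resident, notify_finance.
Round 3 fires (viii), giving citizen.
Round 4 fires (v), giving household_head.
Derived: has_valid_id (round 1), resident (round 2), citizen (round 3). application_complete never appears in any round.

application_complete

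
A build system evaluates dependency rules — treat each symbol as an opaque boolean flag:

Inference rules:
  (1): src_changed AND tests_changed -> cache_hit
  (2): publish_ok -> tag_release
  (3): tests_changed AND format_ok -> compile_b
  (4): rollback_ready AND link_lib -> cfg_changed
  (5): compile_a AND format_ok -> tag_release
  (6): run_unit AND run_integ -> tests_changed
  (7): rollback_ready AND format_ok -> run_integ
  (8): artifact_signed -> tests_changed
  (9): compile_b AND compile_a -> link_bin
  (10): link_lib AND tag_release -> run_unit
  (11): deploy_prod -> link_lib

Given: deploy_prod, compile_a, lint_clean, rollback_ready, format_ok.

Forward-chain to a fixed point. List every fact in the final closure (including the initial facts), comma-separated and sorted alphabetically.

Round 1: (5) [compile_a AND format_ok -> tag_release]; (7) [rollback_ready AND format_ok -> run_integ]; (11) [deploy_prod -> link_lib]. New: tag_release, run_integ, link_lib.
Round 2: (4) [rollback_ready AND link_lib -> cfg_changed]; (10) [link_lib AND tag_release -> run_unit]. New: cfg_changed, run_unit.
Round 3: (6) [run_unit AND run_integ -> tests_changed]. New: tests_changed.
Round 4: (3) [tests_changed AND format_ok -> compile_b]. New: compile_b.
Round 5: (9) [compile_b AND compile_a -> link_bin]. New: link_bin.

cfg_changed, compile_a, compile_b, deploy_prod, format_ok, link_bin, link_lib, lint_clean, rollback_ready, run_integ, run_unit, tag_release, tests_changed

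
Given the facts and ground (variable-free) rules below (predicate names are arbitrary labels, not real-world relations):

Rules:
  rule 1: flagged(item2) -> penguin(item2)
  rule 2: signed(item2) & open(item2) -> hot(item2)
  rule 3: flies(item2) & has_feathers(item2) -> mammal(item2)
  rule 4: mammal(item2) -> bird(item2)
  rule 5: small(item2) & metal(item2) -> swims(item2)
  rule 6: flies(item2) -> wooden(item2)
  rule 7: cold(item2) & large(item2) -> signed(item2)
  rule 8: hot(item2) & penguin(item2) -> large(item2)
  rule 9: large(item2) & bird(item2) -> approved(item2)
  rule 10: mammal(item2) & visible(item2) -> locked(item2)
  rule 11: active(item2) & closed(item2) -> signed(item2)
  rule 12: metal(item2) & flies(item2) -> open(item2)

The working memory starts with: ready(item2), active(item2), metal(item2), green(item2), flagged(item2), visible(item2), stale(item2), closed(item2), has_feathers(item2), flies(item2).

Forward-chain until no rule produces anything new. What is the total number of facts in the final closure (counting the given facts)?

20

[1] rule 1 [flagged(item2) -> penguin(item2)]; rule 3 [flies(item2) & has_feathers(item2) -> mammal(item2)]; rule 6 [flies(item2) -> wooden(item2)]; rule 11 [active(item2) & closed(item2) -> signed(item2)]; rule 12 [metal(item2) & flies(item2) -> open(item2)]. ⇒ new: penguin(item2), mammal(item2), wooden(item2), signed(item2), open(item2).
[2] rule 2 [signed(item2) & open(item2) -> hot(item2)]; rule 4 [mammal(item2) -> bird(item2)]; rule 10 [mammal(item2) & visible(item2) -> locked(item2)]. ⇒ new: hot(item2), bird(item2), locked(item2).
[3] rule 8 [hot(item2) & penguin(item2) -> large(item2)]. ⇒ new: large(item2).
[4] rule 9 [large(item2) & bird(item2) -> approved(item2)]. ⇒ new: approved(item2).
Closure: {active(item2), approved(item2), bird(item2), closed(item2), flagged(item2), flies(item2), green(item2), has_feathers(item2), hot(item2), large(item2), locked(item2), mammal(item2), metal(item2), open(item2), penguin(item2), ready(item2), signed(item2), stale(item2), visible(item2), wooden(item2)} — 20 facts.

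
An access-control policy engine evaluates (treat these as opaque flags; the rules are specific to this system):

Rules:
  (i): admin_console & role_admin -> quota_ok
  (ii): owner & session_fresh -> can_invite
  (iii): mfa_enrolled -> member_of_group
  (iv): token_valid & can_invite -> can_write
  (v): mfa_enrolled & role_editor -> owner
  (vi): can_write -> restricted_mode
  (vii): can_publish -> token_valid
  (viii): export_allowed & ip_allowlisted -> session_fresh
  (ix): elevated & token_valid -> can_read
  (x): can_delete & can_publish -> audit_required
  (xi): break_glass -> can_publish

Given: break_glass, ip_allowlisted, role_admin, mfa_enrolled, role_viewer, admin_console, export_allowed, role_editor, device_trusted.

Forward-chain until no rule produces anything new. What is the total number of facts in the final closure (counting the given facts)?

[1] (i) [admin_console & role_admin -> quota_ok]; (iii) [mfa_enrolled -> member_of_group]; (v) [mfa_enrolled & role_editor -> owner]; (viii) [export_allowed & ip_allowlisted -> session_fresh]; (xi) [break_glass -> can_publish]. ⇒ new: quota_ok, member_of_group, owner, session_fresh, can_publish.
[2] (ii) [owner & session_fresh -> can_invite]; (vii) [can_publish -> token_valid]. ⇒ new: can_invite, token_valid.
[3] (iv) [token_valid & can_invite -> can_write]. ⇒ new: can_write.
[4] (vi) [can_write -> restricted_mode]. ⇒ new: restricted_mode.
Closure: {admin_console, break_glass, can_invite, can_publish, can_write, device_trusted, export_allowed, ip_allowlisted, member_of_group, mfa_enrolled, owner, quota_ok, restricted_mode, role_admin, role_editor, role_viewer, session_fresh, token_valid} — 18 facts.

18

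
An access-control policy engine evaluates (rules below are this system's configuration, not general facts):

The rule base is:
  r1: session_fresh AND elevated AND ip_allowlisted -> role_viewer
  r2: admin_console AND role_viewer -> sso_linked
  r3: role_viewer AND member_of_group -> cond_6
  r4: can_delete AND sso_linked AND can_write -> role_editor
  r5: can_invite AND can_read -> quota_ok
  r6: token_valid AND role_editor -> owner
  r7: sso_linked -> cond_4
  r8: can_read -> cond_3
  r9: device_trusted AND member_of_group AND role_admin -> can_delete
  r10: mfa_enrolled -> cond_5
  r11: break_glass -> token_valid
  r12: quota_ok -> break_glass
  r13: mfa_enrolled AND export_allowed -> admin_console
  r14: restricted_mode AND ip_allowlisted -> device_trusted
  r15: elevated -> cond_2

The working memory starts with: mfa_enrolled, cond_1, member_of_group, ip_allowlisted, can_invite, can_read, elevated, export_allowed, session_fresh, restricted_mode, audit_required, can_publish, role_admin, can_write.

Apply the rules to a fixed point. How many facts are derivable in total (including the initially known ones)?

Round 1 fires r1, r5, r8, r10, r13, r14, r15, giving role_viewer, quota_ok, cond_3, cond_5, admin_console, device_trusted, cond_2.
Round 2 fires r2, r3, r9, r12, giving sso_linked, cond_6, can_delete, break_glass.
Round 3 fires r4, r7, r11, giving role_editor, cond_4, token_valid.
Round 4 fires r6, giving owner.
Closure: {admin_console, audit_required, break_glass, can_delete, can_invite, can_publish, can_read, can_write, cond_1, cond_2, cond_3, cond_4, cond_5, cond_6, device_trusted, elevated, export_allowed, ip_allowlisted, member_of_group, mfa_enrolled, owner, quota_ok, restricted_mode, role_admin, role_editor, role_viewer, session_fresh, sso_linked, token_valid} — 29 facts.

29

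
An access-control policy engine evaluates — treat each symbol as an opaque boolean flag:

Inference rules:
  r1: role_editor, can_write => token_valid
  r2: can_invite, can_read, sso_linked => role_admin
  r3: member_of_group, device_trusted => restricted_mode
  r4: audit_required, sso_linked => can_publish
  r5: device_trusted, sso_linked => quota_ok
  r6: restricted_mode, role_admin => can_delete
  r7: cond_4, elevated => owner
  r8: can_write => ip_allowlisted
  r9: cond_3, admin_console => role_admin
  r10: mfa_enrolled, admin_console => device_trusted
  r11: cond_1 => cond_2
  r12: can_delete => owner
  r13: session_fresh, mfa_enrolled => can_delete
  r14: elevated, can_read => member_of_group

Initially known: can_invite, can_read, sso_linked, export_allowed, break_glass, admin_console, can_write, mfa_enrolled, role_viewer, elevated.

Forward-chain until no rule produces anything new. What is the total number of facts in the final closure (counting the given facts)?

Round 1: r2 [can_invite, can_read, sso_linked => role_admin]; r8 [can_write => ip_allowlisted]; r10 [mfa_enrolled, admin_console => device_trusted]; r14 [elevated, can_read => member_of_group]. New: role_admin, ip_allowlisted, device_trusted, member_of_group.
Round 2: r3 [member_of_group, device_trusted => restricted_mode]; r5 [device_trusted, sso_linked => quota_ok]. New: restricted_mode, quota_ok.
Round 3: r6 [restricted_mode, role_admin => can_delete]. New: can_delete.
Round 4: r12 [can_delete => owner]. New: owner.
Closure: {admin_console, break_glass, can_delete, can_invite, can_read, can_write, device_trusted, elevated, export_allowed, ip_allowlisted, member_of_group, mfa_enrolled, owner, quota_ok, restricted_mode, role_admin, role_viewer, sso_linked} — 18 facts.

18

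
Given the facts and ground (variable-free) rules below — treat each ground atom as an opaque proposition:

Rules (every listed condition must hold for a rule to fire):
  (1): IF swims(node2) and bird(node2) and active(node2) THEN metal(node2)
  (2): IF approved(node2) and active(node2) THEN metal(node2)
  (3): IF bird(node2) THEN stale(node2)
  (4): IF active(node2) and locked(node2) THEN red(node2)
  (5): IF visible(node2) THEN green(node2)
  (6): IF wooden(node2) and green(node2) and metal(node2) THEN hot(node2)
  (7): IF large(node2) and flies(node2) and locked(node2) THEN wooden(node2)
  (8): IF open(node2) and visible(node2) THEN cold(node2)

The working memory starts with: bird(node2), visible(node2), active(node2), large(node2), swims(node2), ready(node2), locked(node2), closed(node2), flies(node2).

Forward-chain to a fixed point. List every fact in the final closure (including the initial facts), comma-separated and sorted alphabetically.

active(node2), bird(node2), closed(node2), flies(node2), green(node2), hot(node2), large(node2), locked(node2), metal(node2), ready(node2), red(node2), stale(node2), swims(node2), visible(node2), wooden(node2)

Round 1: (1) [IF swims(node2) and bird(node2) and active(node2) THEN metal(node2)]; (3) [IF bird(node2) THEN stale(node2)]; (4) [IF active(node2) and locked(node2) THEN red(node2)]; (5) [IF visible(node2) THEN green(node2)]; (7) [IF large(node2) and flies(node2) and locked(node2) THEN wooden(node2)]. New: metal(node2), stale(node2), red(node2), green(node2), wooden(node2).
Round 2: (6) [IF wooden(node2) and green(node2) and metal(node2) THEN hot(node2)]. New: hot(node2).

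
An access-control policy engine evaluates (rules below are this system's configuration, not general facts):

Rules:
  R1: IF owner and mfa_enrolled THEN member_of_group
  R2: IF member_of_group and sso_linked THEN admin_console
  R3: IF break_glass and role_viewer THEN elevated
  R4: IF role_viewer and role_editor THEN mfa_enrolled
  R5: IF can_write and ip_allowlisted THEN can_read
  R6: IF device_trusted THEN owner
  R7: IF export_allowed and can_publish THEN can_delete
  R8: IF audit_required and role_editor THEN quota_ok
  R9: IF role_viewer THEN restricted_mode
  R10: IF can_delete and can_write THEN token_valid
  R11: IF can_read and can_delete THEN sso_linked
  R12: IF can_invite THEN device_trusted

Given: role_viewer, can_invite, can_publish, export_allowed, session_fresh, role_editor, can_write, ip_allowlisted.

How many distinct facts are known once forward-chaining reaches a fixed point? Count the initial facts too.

18

Round 1 fires R4, R5, R7, R9, R12, giving mfa_enrolled, can_read, can_delete, restricted_mode, device_trusted.
Round 2 fires R6, R10, R11, giving owner, token_valid, sso_linked.
Round 3 fires R1, giving member_of_group.
Round 4 fires R2, giving admin_console.
Closure: {admin_console, can_delete, can_invite, can_publish, can_read, can_write, device_trusted, export_allowed, ip_allowlisted, member_of_group, mfa_enrolled, owner, restricted_mode, role_editor, role_viewer, session_fresh, sso_linked, token_valid} — 18 facts.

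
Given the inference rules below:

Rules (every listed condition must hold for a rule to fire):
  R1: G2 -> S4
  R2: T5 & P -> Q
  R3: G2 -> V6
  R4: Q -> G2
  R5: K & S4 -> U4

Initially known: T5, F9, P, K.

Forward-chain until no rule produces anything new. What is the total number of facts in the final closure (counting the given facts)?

Round 1 — R2, derive Q.
Round 2 — R4, derive G2.
Round 3 — R1, R3, derive S4, V6.
Round 4 — R5, derive U4.
Closure: {F9, G2, K, P, Q, S4, T5, U4, V6} — 9 facts.

9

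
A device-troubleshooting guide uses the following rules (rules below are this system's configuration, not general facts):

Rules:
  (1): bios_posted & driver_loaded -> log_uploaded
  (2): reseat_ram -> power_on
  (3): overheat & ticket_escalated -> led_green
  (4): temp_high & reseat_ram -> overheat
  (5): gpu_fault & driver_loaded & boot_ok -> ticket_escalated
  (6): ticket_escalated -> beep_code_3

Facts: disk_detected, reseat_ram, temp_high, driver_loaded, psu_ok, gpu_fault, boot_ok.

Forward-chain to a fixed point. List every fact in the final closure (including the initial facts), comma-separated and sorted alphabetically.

[1] (2) [reseat_ram -> power_on]; (4) [temp_high & reseat_ram -> overheat]; (5) [gpu_fault & driver_loaded & boot_ok -> ticket_escalated]. ⇒ new: power_on, overheat, ticket_escalated.
[2] (3) [overheat & ticket_escalated -> led_green]; (6) [ticket_escalated -> beep_code_3]. ⇒ new: led_green, beep_code_3.

beep_code_3, boot_ok, disk_detected, driver_loaded, gpu_fault, led_green, overheat, power_on, psu_ok, reseat_ram, temp_high, ticket_escalated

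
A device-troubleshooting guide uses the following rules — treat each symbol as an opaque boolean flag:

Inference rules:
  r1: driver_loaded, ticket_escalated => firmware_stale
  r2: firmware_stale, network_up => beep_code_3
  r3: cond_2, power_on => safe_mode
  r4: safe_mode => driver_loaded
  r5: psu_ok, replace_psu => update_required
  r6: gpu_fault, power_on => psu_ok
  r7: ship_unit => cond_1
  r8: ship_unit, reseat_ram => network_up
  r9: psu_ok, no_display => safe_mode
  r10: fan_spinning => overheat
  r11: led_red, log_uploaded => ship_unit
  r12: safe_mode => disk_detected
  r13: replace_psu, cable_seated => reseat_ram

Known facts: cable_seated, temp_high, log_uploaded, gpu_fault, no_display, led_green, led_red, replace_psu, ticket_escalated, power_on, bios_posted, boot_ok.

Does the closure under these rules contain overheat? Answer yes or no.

Round 1: r6 [gpu_fault, power_on => psu_ok]; r11 [led_red, log_uploaded => ship_unit]; r13 [replace_psu, cable_seated => reseat_ram]. Adds psu_ok, ship_unit, reseat_ram.
Round 2: r5 [psu_ok, replace_psu => update_required]; r7 [ship_unit => cond_1]; r8 [ship_unit, reseat_ram => network_up]; r9 [psu_ok, no_display => safe_mode]. Adds update_required, cond_1, network_up, safe_mode.
Round 3: r4 [safe_mode => driver_loaded]; r12 [safe_mode => disk_detected]. Adds driver_loaded, disk_detected.
Round 4: r1 [driver_loaded, ticket_escalated => firmware_stale]. Adds firmware_stale.
Round 5: r2 [firmware_stale, network_up => beep_code_3]. Adds beep_code_3.
Fixed point reached. overheat is concluded only by r10; r10 needs fan_spinning (never derived).

no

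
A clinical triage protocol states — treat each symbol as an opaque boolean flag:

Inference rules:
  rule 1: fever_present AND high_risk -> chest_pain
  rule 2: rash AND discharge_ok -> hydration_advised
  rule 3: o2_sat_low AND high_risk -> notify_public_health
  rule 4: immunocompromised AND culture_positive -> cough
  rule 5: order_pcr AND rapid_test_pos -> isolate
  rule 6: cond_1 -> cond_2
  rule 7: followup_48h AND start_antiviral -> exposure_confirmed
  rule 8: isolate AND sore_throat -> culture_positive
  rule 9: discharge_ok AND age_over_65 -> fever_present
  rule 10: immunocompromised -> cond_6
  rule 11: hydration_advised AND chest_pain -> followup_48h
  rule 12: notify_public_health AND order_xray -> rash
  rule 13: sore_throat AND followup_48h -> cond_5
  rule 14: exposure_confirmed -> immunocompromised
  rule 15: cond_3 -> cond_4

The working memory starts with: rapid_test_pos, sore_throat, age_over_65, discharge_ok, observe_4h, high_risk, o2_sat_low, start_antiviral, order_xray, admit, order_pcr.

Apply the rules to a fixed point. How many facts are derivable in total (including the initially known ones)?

Round 1: rule 3 [o2_sat_low AND high_risk -> notify_public_health]; rule 5 [order_pcr AND rapid_test_pos -> isolate]; rule 9 [discharge_ok AND age_over_65 -> fever_present]. New: notify_public_health, isolate, fever_present.
Round 2: rule 1 [fever_present AND high_risk -> chest_pain]; rule 8 [isolate AND sore_throat -> culture_positive]; rule 12 [notify_public_health AND order_xray -> rash]. New: chest_pain, culture_positive, rash.
Round 3: rule 2 [rash AND discharge_ok -> hydration_advised]. New: hydration_advised.
Round 4: rule 11 [hydration_advised AND chest_pain -> followup_48h]. New: followup_48h.
Round 5: rule 7 [followup_48h AND start_antiviral -> exposure_confirmed]; rule 13 [sore_throat AND followup_48h -> cond_5]. New: exposure_confirmed, cond_5.
Round 6: rule 14 [exposure_confirmed -> immunocompromised]. New: immunocompromised.
Round 7: rule 4 [immunocompromised AND culture_positive -> cough]; rule 10 [immunocompromised -> cond_6]. New: cough, cond_6.
Closure: {admit, age_over_65, chest_pain, cond_5, cond_6, cough, culture_positive, discharge_ok, exposure_confirmed, fever_present, followup_48h, high_risk, hydration_advised, immunocompromised, isolate, notify_public_health, o2_sat_low, observe_4h, order_pcr, order_xray, rapid_test_pos, rash, sore_throat, start_antiviral} — 24 facts.

24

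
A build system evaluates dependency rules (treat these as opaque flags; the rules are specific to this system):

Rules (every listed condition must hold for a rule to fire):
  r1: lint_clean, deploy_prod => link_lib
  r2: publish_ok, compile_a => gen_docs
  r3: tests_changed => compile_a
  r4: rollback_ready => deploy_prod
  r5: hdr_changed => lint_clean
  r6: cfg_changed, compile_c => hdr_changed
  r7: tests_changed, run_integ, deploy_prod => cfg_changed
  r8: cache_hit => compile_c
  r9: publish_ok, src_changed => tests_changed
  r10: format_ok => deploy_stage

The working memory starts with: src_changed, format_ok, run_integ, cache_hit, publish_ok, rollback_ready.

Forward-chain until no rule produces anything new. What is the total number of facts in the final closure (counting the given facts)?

[1] r4 [rollback_ready => deploy_prod]; r8 [cache_hit => compile_c]; r9 [publish_ok, src_changed => tests_changed]; r10 [format_ok => deploy_stage]. ⇒ new: deploy_prod, compile_c, tests_changed, deploy_stage.
[2] r3 [tests_changed => compile_a]; r7 [tests_changed, run_integ, deploy_prod => cfg_changed]. ⇒ new: compile_a, cfg_changed.
[3] r2 [publish_ok, compile_a => gen_docs]; r6 [cfg_changed, compile_c => hdr_changed]. ⇒ new: gen_docs, hdr_changed.
[4] r5 [hdr_changed => lint_clean]. ⇒ new: lint_clean.
[5] r1 [lint_clean, deploy_prod => link_lib]. ⇒ new: link_lib.
Closure: {cache_hit, cfg_changed, compile_a, compile_c, deploy_prod, deploy_stage, format_ok, gen_docs, hdr_changed, link_lib, lint_clean, publish_ok, rollback_ready, run_integ, src_changed, tests_changed} — 16 facts.

16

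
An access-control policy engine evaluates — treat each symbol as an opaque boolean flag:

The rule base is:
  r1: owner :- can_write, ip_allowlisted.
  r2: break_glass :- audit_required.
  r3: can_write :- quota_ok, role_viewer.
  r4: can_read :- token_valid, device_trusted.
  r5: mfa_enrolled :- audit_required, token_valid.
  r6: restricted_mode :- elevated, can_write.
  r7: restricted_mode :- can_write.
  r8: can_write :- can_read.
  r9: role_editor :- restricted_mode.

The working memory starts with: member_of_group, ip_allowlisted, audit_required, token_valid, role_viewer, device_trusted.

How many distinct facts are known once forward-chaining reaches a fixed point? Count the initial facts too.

13

Round 1: r2 [break_glass :- audit_required.]; r4 [can_read :- token_valid, device_trusted.]; r5 [mfa_enrolled :- audit_required, token_valid.]. Adds break_glass, can_read, mfa_enrolled.
Round 2: r8 [can_write :- can_read.]. Adds can_write.
Round 3: r1 [owner :- can_write, ip_allowlisted.]; r7 [restricted_mode :- can_write.]. Adds owner, restricted_mode.
Round 4: r9 [role_editor :- restricted_mode.]. Adds role_editor.
Closure: {audit_required, break_glass, can_read, can_write, device_trusted, ip_allowlisted, member_of_group, mfa_enrolled, owner, restricted_mode, role_editor, role_viewer, token_valid} — 13 facts.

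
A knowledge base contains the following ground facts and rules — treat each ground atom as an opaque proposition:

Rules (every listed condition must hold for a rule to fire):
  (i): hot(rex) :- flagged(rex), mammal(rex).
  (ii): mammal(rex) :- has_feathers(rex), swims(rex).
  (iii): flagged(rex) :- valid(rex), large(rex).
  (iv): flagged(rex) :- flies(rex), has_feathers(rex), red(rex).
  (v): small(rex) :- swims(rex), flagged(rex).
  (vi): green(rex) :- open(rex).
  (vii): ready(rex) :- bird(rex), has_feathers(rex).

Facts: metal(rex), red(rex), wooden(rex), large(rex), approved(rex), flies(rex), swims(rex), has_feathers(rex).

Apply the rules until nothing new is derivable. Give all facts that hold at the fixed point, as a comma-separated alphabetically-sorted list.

approved(rex), flagged(rex), flies(rex), has_feathers(rex), hot(rex), large(rex), mammal(rex), metal(rex), red(rex), small(rex), swims(rex), wooden(rex)

Round 1 fires (ii), (iv), giving mammal(rex), flagged(rex).
Round 2 fires (i), (v), giving hot(rex), small(rex).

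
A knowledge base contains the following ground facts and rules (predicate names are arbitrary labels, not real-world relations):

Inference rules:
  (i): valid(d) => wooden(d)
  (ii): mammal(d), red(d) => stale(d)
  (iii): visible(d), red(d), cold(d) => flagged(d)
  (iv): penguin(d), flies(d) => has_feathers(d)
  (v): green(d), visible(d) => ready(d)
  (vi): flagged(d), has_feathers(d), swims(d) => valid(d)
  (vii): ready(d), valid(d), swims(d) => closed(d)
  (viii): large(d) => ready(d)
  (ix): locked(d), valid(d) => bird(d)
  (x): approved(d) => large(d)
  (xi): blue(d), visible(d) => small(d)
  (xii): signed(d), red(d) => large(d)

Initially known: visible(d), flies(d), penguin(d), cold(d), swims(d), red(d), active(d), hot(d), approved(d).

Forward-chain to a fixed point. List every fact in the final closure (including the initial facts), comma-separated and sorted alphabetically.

active(d), approved(d), closed(d), cold(d), flagged(d), flies(d), has_feathers(d), hot(d), large(d), penguin(d), ready(d), red(d), swims(d), valid(d), visible(d), wooden(d)

Round 1 — (iii), (iv), (x), derive flagged(d), has_feathers(d), large(d).
Round 2 — (vi), (viii), derive valid(d), ready(d).
Round 3 — (i), (vii), derive wooden(d), closed(d).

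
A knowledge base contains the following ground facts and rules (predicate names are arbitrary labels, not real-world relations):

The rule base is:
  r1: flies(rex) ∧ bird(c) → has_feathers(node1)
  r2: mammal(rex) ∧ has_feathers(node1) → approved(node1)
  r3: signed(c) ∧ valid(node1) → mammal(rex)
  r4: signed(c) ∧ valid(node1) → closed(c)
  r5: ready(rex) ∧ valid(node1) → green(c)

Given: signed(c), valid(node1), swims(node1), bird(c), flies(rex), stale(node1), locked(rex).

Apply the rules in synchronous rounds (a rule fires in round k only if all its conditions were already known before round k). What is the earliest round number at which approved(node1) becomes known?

Round 1: r1 [flies(rex) ∧ bird(c) → has_feathers(node1)]; r3 [signed(c) ∧ valid(node1) → mammal(rex)]; r4 [signed(c) ∧ valid(node1) → closed(c)]. Adds has_feathers(node1), mammal(rex), closed(c).
Round 2: r2 [mammal(rex) ∧ has_feathers(node1) → approved(node1)]. Adds approved(node1).
approved(node1) first appears in round 2.

2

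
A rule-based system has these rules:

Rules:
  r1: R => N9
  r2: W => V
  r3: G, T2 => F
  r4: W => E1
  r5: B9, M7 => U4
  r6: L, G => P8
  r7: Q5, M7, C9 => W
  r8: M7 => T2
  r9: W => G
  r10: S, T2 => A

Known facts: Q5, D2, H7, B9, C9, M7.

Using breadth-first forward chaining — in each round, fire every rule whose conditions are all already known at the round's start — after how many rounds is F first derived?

[1] r5 [B9, M7 => U4]; r7 [Q5, M7, C9 => W]; r8 [M7 => T2]. ⇒ new: U4, W, T2.
[2] r2 [W => V]; r4 [W => E1]; r9 [W => G]. ⇒ new: V, E1, G.
[3] r3 [G, T2 => F]. ⇒ new: F.
F first appears in round 3.

3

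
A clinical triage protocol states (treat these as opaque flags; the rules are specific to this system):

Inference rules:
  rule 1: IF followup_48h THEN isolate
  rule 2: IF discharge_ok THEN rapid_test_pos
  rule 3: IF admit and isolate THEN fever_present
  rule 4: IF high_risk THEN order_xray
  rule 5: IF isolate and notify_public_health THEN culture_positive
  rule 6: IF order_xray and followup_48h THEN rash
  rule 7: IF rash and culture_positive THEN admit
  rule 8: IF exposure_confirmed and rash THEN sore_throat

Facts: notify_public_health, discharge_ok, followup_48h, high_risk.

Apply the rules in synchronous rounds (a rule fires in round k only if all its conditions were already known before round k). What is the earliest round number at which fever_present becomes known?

Round 1: rule 1 [IF followup_48h THEN isolate]; rule 2 [IF discharge_ok THEN rapid_test_pos]; rule 4 [IF high_risk THEN order_xray]. Adds isolate, rapid_test_pos, order_xray.
Round 2: rule 5 [IF isolate and notify_public_health THEN culture_positive]; rule 6 [IF order_xray and followup_48h THEN rash]. Adds culture_positive, rash.
Round 3: rule 7 [IF rash and culture_positive THEN admit]. Adds admit.
Round 4: rule 3 [IF admit and isolate THEN fever_present]. Adds fever_present.
fever_present first appears in round 4.

4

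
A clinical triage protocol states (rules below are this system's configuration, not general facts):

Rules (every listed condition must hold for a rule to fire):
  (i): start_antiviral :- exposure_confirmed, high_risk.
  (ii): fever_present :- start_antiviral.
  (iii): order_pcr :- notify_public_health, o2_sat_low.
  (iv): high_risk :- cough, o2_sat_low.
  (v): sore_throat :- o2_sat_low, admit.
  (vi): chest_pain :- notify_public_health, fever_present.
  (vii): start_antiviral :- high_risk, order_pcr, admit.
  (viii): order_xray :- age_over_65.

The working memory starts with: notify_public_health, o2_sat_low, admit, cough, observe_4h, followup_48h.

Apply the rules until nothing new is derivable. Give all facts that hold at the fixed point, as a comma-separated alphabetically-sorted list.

admit, chest_pain, cough, fever_present, followup_48h, high_risk, notify_public_health, o2_sat_low, observe_4h, order_pcr, sore_throat, start_antiviral

[1] (iii) [order_pcr :- notify_public_health, o2_sat_low.]; (iv) [high_risk :- cough, o2_sat_low.]; (v) [sore_throat :- o2_sat_low, admit.]. ⇒ new: order_pcr, high_risk, sore_throat.
[2] (vii) [start_antiviral :- high_risk, order_pcr, admit.]. ⇒ new: start_antiviral.
[3] (ii) [fever_present :- start_antiviral.]. ⇒ new: fever_present.
[4] (vi) [chest_pain :- notify_public_health, fever_present.]. ⇒ new: chest_pain.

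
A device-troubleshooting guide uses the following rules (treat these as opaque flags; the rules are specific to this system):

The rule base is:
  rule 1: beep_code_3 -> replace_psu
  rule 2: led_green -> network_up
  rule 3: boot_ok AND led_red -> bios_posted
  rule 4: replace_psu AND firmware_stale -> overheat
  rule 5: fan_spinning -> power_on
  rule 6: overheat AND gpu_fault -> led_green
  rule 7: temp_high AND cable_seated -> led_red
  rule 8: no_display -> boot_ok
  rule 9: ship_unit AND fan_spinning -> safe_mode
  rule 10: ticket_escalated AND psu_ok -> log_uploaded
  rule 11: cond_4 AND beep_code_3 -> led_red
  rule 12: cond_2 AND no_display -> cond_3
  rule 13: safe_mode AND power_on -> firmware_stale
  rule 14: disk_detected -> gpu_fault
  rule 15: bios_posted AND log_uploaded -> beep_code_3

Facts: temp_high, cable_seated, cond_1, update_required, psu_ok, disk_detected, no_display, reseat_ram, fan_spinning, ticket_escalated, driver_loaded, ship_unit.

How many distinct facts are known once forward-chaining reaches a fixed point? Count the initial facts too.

25

Round 1: rule 5 [fan_spinning -> power_on]; rule 7 [temp_high AND cable_seated -> led_red]; rule 8 [no_display -> boot_ok]; rule 9 [ship_unit AND fan_spinning -> safe_mode]; rule 10 [ticket_escalated AND psu_ok -> log_uploaded]; rule 14 [disk_detected -> gpu_fault]. New: power_on, led_red, boot_ok, safe_mode, log_uploaded, gpu_fault.
Round 2: rule 3 [boot_ok AND led_red -> bios_posted]; rule 13 [safe_mode AND power_on -> firmware_stale]. New: bios_posted, firmware_stale.
Round 3: rule 15 [bios_posted AND log_uploaded -> beep_code_3]. New: beep_code_3.
Round 4: rule 1 [beep_code_3 -> replace_psu]. New: replace_psu.
Round 5: rule 4 [replace_psu AND firmware_stale -> overheat]. New: overheat.
Round 6: rule 6 [overheat AND gpu_fault -> led_green]. New: led_green.
Round 7: rule 2 [led_green -> network_up]. New: network_up.
Closure: {beep_code_3, bios_posted, boot_ok, cable_seated, cond_1, disk_detected, driver_loaded, fan_spinning, firmware_stale, gpu_fault, led_green, led_red, log_uploaded, network_up, no_display, overheat, power_on, psu_ok, replace_psu, reseat_ram, safe_mode, ship_unit, temp_high, ticket_escalated, update_required} — 25 facts.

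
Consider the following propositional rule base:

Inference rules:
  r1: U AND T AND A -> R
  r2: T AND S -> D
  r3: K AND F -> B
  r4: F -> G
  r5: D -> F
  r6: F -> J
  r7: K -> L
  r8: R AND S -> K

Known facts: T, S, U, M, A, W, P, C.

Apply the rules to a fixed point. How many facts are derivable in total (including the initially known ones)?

16

[1] r1 [U AND T AND A -> R]; r2 [T AND S -> D]. ⇒ new: R, D.
[2] r5 [D -> F]; r8 [R AND S -> K]. ⇒ new: F, K.
[3] r3 [K AND F -> B]; r4 [F -> G]; r6 [F -> J]; r7 [K -> L]. ⇒ new: B, G, J, L.
Closure: {A, B, C, D, F, G, J, K, L, M, P, R, S, T, U, W} — 16 facts.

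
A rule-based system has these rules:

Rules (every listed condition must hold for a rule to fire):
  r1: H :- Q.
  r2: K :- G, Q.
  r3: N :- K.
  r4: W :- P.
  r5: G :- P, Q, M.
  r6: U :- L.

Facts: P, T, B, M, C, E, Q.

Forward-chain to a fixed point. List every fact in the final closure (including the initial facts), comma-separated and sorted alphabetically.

B, C, E, G, H, K, M, N, P, Q, T, W

Round 1: r1 [H :- Q.]; r4 [W :- P.]; r5 [G :- P, Q, M.]. Adds H, W, G.
Round 2: r2 [K :- G, Q.]. Adds K.
Round 3: r3 [N :- K.]. Adds N.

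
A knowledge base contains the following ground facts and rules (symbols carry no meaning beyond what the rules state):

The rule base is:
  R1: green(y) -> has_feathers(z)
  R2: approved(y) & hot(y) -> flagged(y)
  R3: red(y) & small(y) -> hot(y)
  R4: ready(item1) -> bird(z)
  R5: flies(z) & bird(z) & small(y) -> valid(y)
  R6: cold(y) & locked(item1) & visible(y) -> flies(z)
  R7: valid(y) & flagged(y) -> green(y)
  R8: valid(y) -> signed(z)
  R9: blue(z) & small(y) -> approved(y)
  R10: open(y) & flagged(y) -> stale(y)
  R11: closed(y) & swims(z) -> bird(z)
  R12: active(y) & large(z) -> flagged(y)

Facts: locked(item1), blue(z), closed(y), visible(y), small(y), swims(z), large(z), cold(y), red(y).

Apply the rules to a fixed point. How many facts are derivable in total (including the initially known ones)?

Round 1 — R3, R6, R9, R11, derive hot(y), flies(z), approved(y), bird(z).
Round 2 — R2, R5, derive flagged(y), valid(y).
Round 3 — R7, R8, derive green(y), signed(z).
Round 4 — R1, derive has_feathers(z).
Closure: {approved(y), bird(z), blue(z), closed(y), cold(y), flagged(y), flies(z), green(y), has_feathers(z), hot(y), large(z), locked(item1), red(y), signed(z), small(y), swims(z), valid(y), visible(y)} — 18 facts.

18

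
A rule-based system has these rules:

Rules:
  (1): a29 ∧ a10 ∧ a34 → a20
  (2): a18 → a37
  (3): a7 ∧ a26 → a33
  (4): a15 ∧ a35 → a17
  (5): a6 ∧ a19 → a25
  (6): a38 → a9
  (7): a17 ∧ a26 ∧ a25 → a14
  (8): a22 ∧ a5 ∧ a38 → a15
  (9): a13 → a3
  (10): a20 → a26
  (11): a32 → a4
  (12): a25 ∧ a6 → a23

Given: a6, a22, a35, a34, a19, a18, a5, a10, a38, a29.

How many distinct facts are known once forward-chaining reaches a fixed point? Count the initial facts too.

[1] (1) [a29 ∧ a10 ∧ a34 → a20]; (2) [a18 → a37]; (5) [a6 ∧ a19 → a25]; (6) [a38 → a9]; (8) [a22 ∧ a5 ∧ a38 → a15]. ⇒ new: a20, a37, a25, a9, a15.
[2] (4) [a15 ∧ a35 → a17]; (10) [a20 → a26]; (12) [a25 ∧ a6 → a23]. ⇒ new: a17, a26, a23.
[3] (7) [a17 ∧ a26 ∧ a25 → a14]. ⇒ new: a14.
Closure: {a10, a14, a15, a17, a18, a19, a20, a22, a23, a25, a26, a29, a34, a35, a37, a38, a5, a6, a9} — 19 facts.

19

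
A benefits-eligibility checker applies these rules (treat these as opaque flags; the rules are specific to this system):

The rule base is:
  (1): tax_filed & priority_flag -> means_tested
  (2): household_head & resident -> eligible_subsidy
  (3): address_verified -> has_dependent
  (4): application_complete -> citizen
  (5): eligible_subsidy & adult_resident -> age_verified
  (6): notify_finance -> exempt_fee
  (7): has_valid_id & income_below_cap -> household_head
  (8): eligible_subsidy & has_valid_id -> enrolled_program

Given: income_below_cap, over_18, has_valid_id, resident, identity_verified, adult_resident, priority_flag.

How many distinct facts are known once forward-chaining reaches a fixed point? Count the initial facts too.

11

Round 1 — (7), derive household_head.
Round 2 — (2), derive eligible_subsidy.
Round 3 — (5), (8), derive age_verified, enrolled_program.
Closure: {adult_resident, age_verified, eligible_subsidy, enrolled_program, has_valid_id, household_head, identity_verified, income_below_cap, over_18, priority_flag, resident} — 11 facts.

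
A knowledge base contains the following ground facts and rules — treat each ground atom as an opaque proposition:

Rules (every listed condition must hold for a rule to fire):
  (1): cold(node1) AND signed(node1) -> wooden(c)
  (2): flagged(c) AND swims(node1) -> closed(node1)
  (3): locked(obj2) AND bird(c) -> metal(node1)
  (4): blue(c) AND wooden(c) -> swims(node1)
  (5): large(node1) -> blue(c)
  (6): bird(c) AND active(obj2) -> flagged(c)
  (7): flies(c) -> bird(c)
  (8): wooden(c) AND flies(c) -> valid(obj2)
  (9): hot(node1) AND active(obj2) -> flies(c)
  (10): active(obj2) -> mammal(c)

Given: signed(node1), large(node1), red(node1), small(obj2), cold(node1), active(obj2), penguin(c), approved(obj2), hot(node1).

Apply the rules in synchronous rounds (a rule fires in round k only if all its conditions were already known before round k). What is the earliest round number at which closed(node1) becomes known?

4

Round 1 fires (1), (5), (9), (10), giving wooden(c), blue(c), flies(c), mammal(c).
Round 2 fires (4), (7), (8), giving swims(node1), bird(c), valid(obj2).
Round 3 fires (6), giving flagged(c).
Round 4 fires (2), giving closed(node1).
closed(node1) first appears in round 4.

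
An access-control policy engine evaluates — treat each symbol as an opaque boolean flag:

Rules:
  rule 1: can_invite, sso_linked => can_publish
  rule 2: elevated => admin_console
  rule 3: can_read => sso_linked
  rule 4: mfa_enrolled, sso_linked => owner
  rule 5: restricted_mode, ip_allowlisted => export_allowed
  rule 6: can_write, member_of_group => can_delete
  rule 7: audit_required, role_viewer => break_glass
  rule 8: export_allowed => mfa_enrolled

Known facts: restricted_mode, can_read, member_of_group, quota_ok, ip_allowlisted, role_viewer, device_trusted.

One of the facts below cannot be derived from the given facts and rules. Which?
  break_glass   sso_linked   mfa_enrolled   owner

break_glass

Round 1 — rule 3, rule 5, derive sso_linked, export_allowed.
Round 2 — rule 8, derive mfa_enrolled.
Round 3 — rule 4, derive owner.
Derived: owner (round 3), mfa_enrolled (round 2), sso_linked (round 1). break_glass never appears in any round.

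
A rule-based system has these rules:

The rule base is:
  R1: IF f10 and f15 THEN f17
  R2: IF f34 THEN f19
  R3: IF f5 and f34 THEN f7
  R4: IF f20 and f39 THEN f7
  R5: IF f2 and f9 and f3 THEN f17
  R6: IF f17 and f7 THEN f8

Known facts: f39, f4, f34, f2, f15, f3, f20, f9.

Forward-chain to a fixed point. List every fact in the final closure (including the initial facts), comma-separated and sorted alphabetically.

Round 1: R2 [IF f34 THEN f19]; R4 [IF f20 and f39 THEN f7]; R5 [IF f2 and f9 and f3 THEN f17]. Adds f19, f7, f17.
Round 2: R6 [IF f17 and f7 THEN f8]. Adds f8.

f15, f17, f19, f2, f20, f3, f34, f39, f4, f7, f8, f9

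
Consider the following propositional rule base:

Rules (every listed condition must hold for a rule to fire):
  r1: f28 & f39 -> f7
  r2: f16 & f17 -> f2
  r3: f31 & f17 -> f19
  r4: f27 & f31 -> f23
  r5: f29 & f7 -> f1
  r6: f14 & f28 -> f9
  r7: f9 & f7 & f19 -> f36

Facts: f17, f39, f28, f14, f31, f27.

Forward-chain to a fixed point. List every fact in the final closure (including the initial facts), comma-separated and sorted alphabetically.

f14, f17, f19, f23, f27, f28, f31, f36, f39, f7, f9

Round 1: r1 [f28 & f39 -> f7]; r3 [f31 & f17 -> f19]; r4 [f27 & f31 -> f23]; r6 [f14 & f28 -> f9]. Adds f7, f19, f23, f9.
Round 2: r7 [f9 & f7 & f19 -> f36]. Adds f36.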